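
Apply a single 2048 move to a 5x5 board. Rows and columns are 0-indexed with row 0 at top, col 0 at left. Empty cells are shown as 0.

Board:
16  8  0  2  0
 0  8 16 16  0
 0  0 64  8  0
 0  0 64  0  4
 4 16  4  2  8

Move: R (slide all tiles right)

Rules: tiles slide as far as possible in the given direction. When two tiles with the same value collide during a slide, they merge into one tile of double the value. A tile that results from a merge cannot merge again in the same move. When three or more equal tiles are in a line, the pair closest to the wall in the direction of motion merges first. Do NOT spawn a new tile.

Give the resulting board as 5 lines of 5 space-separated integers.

Answer:  0  0 16  8  2
 0  0  0  8 32
 0  0  0 64  8
 0  0  0 64  4
 4 16  4  2  8

Derivation:
Slide right:
row 0: [16, 8, 0, 2, 0] -> [0, 0, 16, 8, 2]
row 1: [0, 8, 16, 16, 0] -> [0, 0, 0, 8, 32]
row 2: [0, 0, 64, 8, 0] -> [0, 0, 0, 64, 8]
row 3: [0, 0, 64, 0, 4] -> [0, 0, 0, 64, 4]
row 4: [4, 16, 4, 2, 8] -> [4, 16, 4, 2, 8]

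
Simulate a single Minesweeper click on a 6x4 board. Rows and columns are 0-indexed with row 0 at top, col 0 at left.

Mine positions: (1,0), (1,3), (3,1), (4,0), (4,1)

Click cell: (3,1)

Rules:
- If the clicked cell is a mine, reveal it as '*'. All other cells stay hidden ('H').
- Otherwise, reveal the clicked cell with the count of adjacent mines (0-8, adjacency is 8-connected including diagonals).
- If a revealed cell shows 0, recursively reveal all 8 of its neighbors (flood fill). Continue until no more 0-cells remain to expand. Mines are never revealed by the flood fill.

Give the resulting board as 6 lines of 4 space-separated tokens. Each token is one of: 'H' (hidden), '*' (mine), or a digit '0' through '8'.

H H H H
H H H H
H H H H
H * H H
H H H H
H H H H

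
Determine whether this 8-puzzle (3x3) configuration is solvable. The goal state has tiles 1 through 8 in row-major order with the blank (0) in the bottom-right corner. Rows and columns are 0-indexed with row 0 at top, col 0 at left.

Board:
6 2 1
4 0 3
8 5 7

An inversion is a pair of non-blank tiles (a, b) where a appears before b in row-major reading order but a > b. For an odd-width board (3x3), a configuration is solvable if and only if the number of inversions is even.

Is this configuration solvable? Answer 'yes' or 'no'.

Answer: no

Derivation:
Inversions (pairs i<j in row-major order where tile[i] > tile[j] > 0): 9
9 is odd, so the puzzle is not solvable.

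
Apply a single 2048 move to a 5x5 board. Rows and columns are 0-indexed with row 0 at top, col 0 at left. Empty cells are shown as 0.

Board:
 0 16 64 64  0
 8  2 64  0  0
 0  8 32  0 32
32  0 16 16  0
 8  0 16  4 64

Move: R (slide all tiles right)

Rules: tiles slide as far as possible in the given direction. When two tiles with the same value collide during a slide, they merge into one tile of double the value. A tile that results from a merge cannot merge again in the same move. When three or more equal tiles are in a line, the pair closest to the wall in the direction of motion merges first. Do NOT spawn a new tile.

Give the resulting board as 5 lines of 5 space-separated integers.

Slide right:
row 0: [0, 16, 64, 64, 0] -> [0, 0, 0, 16, 128]
row 1: [8, 2, 64, 0, 0] -> [0, 0, 8, 2, 64]
row 2: [0, 8, 32, 0, 32] -> [0, 0, 0, 8, 64]
row 3: [32, 0, 16, 16, 0] -> [0, 0, 0, 32, 32]
row 4: [8, 0, 16, 4, 64] -> [0, 8, 16, 4, 64]

Answer:   0   0   0  16 128
  0   0   8   2  64
  0   0   0   8  64
  0   0   0  32  32
  0   8  16   4  64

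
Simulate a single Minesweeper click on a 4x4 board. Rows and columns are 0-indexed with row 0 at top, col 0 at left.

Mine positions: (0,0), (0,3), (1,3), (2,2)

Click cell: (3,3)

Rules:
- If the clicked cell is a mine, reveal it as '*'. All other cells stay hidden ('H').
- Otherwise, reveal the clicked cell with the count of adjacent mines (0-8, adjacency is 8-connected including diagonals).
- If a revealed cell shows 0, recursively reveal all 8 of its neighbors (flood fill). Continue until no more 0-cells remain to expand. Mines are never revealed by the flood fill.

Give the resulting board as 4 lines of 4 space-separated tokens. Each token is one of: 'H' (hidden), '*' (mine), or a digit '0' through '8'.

H H H H
H H H H
H H H H
H H H 1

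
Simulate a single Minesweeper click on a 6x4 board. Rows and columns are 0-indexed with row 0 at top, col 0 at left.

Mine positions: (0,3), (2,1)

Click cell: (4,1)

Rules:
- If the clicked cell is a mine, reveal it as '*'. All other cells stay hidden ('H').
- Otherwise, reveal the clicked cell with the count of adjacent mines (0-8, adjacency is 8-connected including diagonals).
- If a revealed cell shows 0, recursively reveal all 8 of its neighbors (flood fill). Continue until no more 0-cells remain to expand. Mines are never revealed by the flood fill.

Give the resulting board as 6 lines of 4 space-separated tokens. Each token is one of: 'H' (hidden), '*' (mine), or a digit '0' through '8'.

H H H H
H H 2 1
H H 1 0
1 1 1 0
0 0 0 0
0 0 0 0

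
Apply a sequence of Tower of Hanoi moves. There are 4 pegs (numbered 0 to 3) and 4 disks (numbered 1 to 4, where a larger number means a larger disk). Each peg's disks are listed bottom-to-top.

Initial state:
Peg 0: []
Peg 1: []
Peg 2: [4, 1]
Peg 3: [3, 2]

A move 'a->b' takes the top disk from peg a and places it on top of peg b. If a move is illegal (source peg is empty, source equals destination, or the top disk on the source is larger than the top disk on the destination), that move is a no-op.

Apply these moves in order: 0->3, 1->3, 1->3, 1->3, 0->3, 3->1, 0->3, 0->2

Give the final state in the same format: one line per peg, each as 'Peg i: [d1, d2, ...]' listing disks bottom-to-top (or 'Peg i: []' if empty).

Answer: Peg 0: []
Peg 1: [2]
Peg 2: [4, 1]
Peg 3: [3]

Derivation:
After move 1 (0->3):
Peg 0: []
Peg 1: []
Peg 2: [4, 1]
Peg 3: [3, 2]

After move 2 (1->3):
Peg 0: []
Peg 1: []
Peg 2: [4, 1]
Peg 3: [3, 2]

After move 3 (1->3):
Peg 0: []
Peg 1: []
Peg 2: [4, 1]
Peg 3: [3, 2]

After move 4 (1->3):
Peg 0: []
Peg 1: []
Peg 2: [4, 1]
Peg 3: [3, 2]

After move 5 (0->3):
Peg 0: []
Peg 1: []
Peg 2: [4, 1]
Peg 3: [3, 2]

After move 6 (3->1):
Peg 0: []
Peg 1: [2]
Peg 2: [4, 1]
Peg 3: [3]

After move 7 (0->3):
Peg 0: []
Peg 1: [2]
Peg 2: [4, 1]
Peg 3: [3]

After move 8 (0->2):
Peg 0: []
Peg 1: [2]
Peg 2: [4, 1]
Peg 3: [3]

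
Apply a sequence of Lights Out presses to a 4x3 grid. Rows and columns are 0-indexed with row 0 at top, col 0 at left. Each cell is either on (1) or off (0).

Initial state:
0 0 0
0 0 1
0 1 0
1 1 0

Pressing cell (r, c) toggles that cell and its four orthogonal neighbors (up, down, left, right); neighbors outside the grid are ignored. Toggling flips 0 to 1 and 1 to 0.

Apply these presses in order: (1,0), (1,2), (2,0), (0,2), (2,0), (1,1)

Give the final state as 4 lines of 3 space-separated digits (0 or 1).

After press 1 at (1,0):
1 0 0
1 1 1
1 1 0
1 1 0

After press 2 at (1,2):
1 0 1
1 0 0
1 1 1
1 1 0

After press 3 at (2,0):
1 0 1
0 0 0
0 0 1
0 1 0

After press 4 at (0,2):
1 1 0
0 0 1
0 0 1
0 1 0

After press 5 at (2,0):
1 1 0
1 0 1
1 1 1
1 1 0

After press 6 at (1,1):
1 0 0
0 1 0
1 0 1
1 1 0

Answer: 1 0 0
0 1 0
1 0 1
1 1 0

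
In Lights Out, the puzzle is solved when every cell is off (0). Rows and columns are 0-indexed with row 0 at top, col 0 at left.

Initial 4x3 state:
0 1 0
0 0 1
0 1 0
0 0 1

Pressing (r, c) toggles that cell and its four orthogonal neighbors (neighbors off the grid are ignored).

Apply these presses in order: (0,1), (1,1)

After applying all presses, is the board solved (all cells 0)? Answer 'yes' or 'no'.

Answer: no

Derivation:
After press 1 at (0,1):
1 0 1
0 1 1
0 1 0
0 0 1

After press 2 at (1,1):
1 1 1
1 0 0
0 0 0
0 0 1

Lights still on: 5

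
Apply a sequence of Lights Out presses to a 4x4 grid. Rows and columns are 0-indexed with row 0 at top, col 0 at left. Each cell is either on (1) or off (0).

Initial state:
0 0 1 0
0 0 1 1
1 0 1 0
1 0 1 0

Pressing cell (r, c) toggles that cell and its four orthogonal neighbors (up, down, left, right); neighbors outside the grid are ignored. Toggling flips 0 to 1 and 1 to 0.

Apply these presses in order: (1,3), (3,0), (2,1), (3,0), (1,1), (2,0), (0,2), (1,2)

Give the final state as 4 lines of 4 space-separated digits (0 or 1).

After press 1 at (1,3):
0 0 1 1
0 0 0 0
1 0 1 1
1 0 1 0

After press 2 at (3,0):
0 0 1 1
0 0 0 0
0 0 1 1
0 1 1 0

After press 3 at (2,1):
0 0 1 1
0 1 0 0
1 1 0 1
0 0 1 0

After press 4 at (3,0):
0 0 1 1
0 1 0 0
0 1 0 1
1 1 1 0

After press 5 at (1,1):
0 1 1 1
1 0 1 0
0 0 0 1
1 1 1 0

After press 6 at (2,0):
0 1 1 1
0 0 1 0
1 1 0 1
0 1 1 0

After press 7 at (0,2):
0 0 0 0
0 0 0 0
1 1 0 1
0 1 1 0

After press 8 at (1,2):
0 0 1 0
0 1 1 1
1 1 1 1
0 1 1 0

Answer: 0 0 1 0
0 1 1 1
1 1 1 1
0 1 1 0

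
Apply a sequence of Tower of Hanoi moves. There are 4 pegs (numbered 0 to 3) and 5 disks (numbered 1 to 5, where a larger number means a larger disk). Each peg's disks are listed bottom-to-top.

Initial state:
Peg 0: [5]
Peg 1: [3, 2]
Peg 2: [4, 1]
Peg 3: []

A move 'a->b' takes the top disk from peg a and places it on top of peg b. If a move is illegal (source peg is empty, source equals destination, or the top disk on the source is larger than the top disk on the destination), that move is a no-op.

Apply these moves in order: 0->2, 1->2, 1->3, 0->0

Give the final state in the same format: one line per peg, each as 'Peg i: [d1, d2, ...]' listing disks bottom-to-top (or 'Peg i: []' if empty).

Answer: Peg 0: [5]
Peg 1: [3]
Peg 2: [4, 1]
Peg 3: [2]

Derivation:
After move 1 (0->2):
Peg 0: [5]
Peg 1: [3, 2]
Peg 2: [4, 1]
Peg 3: []

After move 2 (1->2):
Peg 0: [5]
Peg 1: [3, 2]
Peg 2: [4, 1]
Peg 3: []

After move 3 (1->3):
Peg 0: [5]
Peg 1: [3]
Peg 2: [4, 1]
Peg 3: [2]

After move 4 (0->0):
Peg 0: [5]
Peg 1: [3]
Peg 2: [4, 1]
Peg 3: [2]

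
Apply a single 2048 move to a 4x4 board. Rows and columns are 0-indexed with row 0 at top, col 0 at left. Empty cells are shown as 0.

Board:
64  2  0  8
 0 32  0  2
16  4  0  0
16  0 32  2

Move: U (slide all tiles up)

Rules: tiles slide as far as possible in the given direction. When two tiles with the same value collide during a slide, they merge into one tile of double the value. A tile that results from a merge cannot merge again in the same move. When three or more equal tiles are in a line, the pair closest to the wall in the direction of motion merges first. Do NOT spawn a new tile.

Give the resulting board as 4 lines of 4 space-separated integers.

Answer: 64  2 32  8
32 32  0  4
 0  4  0  0
 0  0  0  0

Derivation:
Slide up:
col 0: [64, 0, 16, 16] -> [64, 32, 0, 0]
col 1: [2, 32, 4, 0] -> [2, 32, 4, 0]
col 2: [0, 0, 0, 32] -> [32, 0, 0, 0]
col 3: [8, 2, 0, 2] -> [8, 4, 0, 0]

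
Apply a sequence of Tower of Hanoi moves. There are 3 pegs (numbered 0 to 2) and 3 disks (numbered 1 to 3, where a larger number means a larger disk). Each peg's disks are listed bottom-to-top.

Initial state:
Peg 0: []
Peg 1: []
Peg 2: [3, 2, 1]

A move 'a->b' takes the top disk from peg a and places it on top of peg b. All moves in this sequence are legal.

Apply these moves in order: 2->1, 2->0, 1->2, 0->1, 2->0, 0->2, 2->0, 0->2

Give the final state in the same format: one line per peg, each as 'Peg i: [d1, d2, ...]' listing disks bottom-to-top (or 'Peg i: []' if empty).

Answer: Peg 0: []
Peg 1: [2]
Peg 2: [3, 1]

Derivation:
After move 1 (2->1):
Peg 0: []
Peg 1: [1]
Peg 2: [3, 2]

After move 2 (2->0):
Peg 0: [2]
Peg 1: [1]
Peg 2: [3]

After move 3 (1->2):
Peg 0: [2]
Peg 1: []
Peg 2: [3, 1]

After move 4 (0->1):
Peg 0: []
Peg 1: [2]
Peg 2: [3, 1]

After move 5 (2->0):
Peg 0: [1]
Peg 1: [2]
Peg 2: [3]

After move 6 (0->2):
Peg 0: []
Peg 1: [2]
Peg 2: [3, 1]

After move 7 (2->0):
Peg 0: [1]
Peg 1: [2]
Peg 2: [3]

After move 8 (0->2):
Peg 0: []
Peg 1: [2]
Peg 2: [3, 1]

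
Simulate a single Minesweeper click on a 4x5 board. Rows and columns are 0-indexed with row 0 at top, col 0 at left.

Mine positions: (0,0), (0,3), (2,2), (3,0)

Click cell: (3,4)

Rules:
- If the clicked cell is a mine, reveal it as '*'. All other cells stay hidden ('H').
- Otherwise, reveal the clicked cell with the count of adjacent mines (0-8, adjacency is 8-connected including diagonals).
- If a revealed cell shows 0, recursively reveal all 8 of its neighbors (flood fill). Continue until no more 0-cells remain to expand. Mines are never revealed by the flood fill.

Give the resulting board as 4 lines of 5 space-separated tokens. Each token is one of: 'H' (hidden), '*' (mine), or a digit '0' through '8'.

H H H H H
H H H 2 1
H H H 1 0
H H H 1 0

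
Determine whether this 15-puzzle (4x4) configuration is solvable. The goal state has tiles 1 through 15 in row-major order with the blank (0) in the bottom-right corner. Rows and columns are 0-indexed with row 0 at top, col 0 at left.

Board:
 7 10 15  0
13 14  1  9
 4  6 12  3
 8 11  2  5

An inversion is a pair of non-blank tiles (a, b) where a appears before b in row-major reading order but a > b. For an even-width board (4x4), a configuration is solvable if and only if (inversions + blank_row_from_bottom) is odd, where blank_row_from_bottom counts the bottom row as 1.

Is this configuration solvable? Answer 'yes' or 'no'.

Answer: yes

Derivation:
Inversions: 67
Blank is in row 0 (0-indexed from top), which is row 4 counting from the bottom (bottom = 1).
67 + 4 = 71, which is odd, so the puzzle is solvable.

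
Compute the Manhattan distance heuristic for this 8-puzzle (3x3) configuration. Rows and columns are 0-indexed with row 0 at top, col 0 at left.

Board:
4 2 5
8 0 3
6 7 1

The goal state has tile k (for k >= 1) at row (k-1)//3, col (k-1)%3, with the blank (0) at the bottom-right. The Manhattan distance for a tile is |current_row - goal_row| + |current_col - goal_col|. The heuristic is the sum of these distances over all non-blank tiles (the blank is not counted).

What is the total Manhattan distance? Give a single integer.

Tile 4: at (0,0), goal (1,0), distance |0-1|+|0-0| = 1
Tile 2: at (0,1), goal (0,1), distance |0-0|+|1-1| = 0
Tile 5: at (0,2), goal (1,1), distance |0-1|+|2-1| = 2
Tile 8: at (1,0), goal (2,1), distance |1-2|+|0-1| = 2
Tile 3: at (1,2), goal (0,2), distance |1-0|+|2-2| = 1
Tile 6: at (2,0), goal (1,2), distance |2-1|+|0-2| = 3
Tile 7: at (2,1), goal (2,0), distance |2-2|+|1-0| = 1
Tile 1: at (2,2), goal (0,0), distance |2-0|+|2-0| = 4
Sum: 1 + 0 + 2 + 2 + 1 + 3 + 1 + 4 = 14

Answer: 14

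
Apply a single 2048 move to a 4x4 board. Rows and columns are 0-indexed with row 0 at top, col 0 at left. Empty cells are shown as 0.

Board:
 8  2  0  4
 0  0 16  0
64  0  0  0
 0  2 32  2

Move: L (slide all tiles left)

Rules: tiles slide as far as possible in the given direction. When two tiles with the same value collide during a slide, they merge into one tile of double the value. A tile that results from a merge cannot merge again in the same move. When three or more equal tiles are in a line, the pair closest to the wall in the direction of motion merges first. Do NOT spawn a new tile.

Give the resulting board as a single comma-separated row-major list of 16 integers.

Slide left:
row 0: [8, 2, 0, 4] -> [8, 2, 4, 0]
row 1: [0, 0, 16, 0] -> [16, 0, 0, 0]
row 2: [64, 0, 0, 0] -> [64, 0, 0, 0]
row 3: [0, 2, 32, 2] -> [2, 32, 2, 0]

Answer: 8, 2, 4, 0, 16, 0, 0, 0, 64, 0, 0, 0, 2, 32, 2, 0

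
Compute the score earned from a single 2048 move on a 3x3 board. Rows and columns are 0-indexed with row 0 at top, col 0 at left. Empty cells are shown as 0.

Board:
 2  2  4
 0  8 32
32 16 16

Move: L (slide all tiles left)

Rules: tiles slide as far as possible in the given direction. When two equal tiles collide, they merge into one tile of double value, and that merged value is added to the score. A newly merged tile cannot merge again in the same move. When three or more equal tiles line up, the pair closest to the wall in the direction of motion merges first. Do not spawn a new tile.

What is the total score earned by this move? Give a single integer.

Slide left:
row 0: [2, 2, 4] -> [4, 4, 0]  score +4 (running 4)
row 1: [0, 8, 32] -> [8, 32, 0]  score +0 (running 4)
row 2: [32, 16, 16] -> [32, 32, 0]  score +32 (running 36)
Board after move:
 4  4  0
 8 32  0
32 32  0

Answer: 36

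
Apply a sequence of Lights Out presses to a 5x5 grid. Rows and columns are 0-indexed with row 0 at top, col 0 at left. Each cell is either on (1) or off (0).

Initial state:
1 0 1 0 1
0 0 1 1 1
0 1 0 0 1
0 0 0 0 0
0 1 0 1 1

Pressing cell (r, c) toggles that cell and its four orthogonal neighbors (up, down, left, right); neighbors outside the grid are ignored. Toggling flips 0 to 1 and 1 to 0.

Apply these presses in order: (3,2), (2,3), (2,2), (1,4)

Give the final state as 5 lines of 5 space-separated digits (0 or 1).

After press 1 at (3,2):
1 0 1 0 1
0 0 1 1 1
0 1 1 0 1
0 1 1 1 0
0 1 1 1 1

After press 2 at (2,3):
1 0 1 0 1
0 0 1 0 1
0 1 0 1 0
0 1 1 0 0
0 1 1 1 1

After press 3 at (2,2):
1 0 1 0 1
0 0 0 0 1
0 0 1 0 0
0 1 0 0 0
0 1 1 1 1

After press 4 at (1,4):
1 0 1 0 0
0 0 0 1 0
0 0 1 0 1
0 1 0 0 0
0 1 1 1 1

Answer: 1 0 1 0 0
0 0 0 1 0
0 0 1 0 1
0 1 0 0 0
0 1 1 1 1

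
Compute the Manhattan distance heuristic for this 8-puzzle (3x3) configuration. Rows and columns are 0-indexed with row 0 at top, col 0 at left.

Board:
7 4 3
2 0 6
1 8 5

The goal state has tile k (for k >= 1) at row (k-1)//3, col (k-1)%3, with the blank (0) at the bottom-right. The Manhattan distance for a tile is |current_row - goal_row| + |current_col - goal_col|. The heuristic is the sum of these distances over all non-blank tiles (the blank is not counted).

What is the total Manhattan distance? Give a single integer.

Answer: 10

Derivation:
Tile 7: at (0,0), goal (2,0), distance |0-2|+|0-0| = 2
Tile 4: at (0,1), goal (1,0), distance |0-1|+|1-0| = 2
Tile 3: at (0,2), goal (0,2), distance |0-0|+|2-2| = 0
Tile 2: at (1,0), goal (0,1), distance |1-0|+|0-1| = 2
Tile 6: at (1,2), goal (1,2), distance |1-1|+|2-2| = 0
Tile 1: at (2,0), goal (0,0), distance |2-0|+|0-0| = 2
Tile 8: at (2,1), goal (2,1), distance |2-2|+|1-1| = 0
Tile 5: at (2,2), goal (1,1), distance |2-1|+|2-1| = 2
Sum: 2 + 2 + 0 + 2 + 0 + 2 + 0 + 2 = 10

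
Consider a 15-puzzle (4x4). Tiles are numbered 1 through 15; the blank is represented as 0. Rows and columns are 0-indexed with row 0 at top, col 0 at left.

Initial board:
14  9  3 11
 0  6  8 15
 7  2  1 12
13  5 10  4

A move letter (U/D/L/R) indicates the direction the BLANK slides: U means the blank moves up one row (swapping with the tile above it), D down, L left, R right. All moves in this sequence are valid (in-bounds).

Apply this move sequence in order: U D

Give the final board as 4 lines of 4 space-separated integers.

Answer: 14  9  3 11
 0  6  8 15
 7  2  1 12
13  5 10  4

Derivation:
After move 1 (U):
 0  9  3 11
14  6  8 15
 7  2  1 12
13  5 10  4

After move 2 (D):
14  9  3 11
 0  6  8 15
 7  2  1 12
13  5 10  4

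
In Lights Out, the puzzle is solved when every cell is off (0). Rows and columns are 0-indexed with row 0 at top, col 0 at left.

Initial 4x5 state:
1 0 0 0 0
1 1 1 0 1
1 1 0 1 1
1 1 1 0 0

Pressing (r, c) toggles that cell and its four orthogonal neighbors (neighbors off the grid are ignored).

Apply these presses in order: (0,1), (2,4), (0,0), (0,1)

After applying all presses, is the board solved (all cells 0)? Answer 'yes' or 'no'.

Answer: no

Derivation:
After press 1 at (0,1):
0 1 1 0 0
1 0 1 0 1
1 1 0 1 1
1 1 1 0 0

After press 2 at (2,4):
0 1 1 0 0
1 0 1 0 0
1 1 0 0 0
1 1 1 0 1

After press 3 at (0,0):
1 0 1 0 0
0 0 1 0 0
1 1 0 0 0
1 1 1 0 1

After press 4 at (0,1):
0 1 0 0 0
0 1 1 0 0
1 1 0 0 0
1 1 1 0 1

Lights still on: 9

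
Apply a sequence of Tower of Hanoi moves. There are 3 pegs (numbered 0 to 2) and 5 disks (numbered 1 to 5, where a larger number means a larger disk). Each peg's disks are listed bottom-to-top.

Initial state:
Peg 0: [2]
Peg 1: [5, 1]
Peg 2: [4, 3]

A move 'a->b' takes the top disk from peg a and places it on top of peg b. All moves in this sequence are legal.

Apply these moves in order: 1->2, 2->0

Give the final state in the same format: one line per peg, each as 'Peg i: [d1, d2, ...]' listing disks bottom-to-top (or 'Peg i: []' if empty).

After move 1 (1->2):
Peg 0: [2]
Peg 1: [5]
Peg 2: [4, 3, 1]

After move 2 (2->0):
Peg 0: [2, 1]
Peg 1: [5]
Peg 2: [4, 3]

Answer: Peg 0: [2, 1]
Peg 1: [5]
Peg 2: [4, 3]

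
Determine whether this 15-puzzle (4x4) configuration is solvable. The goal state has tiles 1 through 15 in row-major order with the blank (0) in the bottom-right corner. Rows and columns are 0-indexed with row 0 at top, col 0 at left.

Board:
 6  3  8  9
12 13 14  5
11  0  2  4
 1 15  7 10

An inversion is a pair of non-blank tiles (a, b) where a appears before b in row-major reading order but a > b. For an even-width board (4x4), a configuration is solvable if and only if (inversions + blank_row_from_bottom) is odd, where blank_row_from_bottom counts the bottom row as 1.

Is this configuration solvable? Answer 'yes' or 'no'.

Answer: no

Derivation:
Inversions: 50
Blank is in row 2 (0-indexed from top), which is row 2 counting from the bottom (bottom = 1).
50 + 2 = 52, which is even, so the puzzle is not solvable.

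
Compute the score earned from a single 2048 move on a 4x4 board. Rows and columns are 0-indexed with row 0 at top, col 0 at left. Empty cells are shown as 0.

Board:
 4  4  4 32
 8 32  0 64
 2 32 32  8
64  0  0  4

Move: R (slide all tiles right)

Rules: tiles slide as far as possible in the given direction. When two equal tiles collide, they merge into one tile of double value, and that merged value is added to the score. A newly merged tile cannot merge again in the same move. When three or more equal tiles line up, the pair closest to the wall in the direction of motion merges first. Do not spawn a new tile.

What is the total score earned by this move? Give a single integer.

Answer: 72

Derivation:
Slide right:
row 0: [4, 4, 4, 32] -> [0, 4, 8, 32]  score +8 (running 8)
row 1: [8, 32, 0, 64] -> [0, 8, 32, 64]  score +0 (running 8)
row 2: [2, 32, 32, 8] -> [0, 2, 64, 8]  score +64 (running 72)
row 3: [64, 0, 0, 4] -> [0, 0, 64, 4]  score +0 (running 72)
Board after move:
 0  4  8 32
 0  8 32 64
 0  2 64  8
 0  0 64  4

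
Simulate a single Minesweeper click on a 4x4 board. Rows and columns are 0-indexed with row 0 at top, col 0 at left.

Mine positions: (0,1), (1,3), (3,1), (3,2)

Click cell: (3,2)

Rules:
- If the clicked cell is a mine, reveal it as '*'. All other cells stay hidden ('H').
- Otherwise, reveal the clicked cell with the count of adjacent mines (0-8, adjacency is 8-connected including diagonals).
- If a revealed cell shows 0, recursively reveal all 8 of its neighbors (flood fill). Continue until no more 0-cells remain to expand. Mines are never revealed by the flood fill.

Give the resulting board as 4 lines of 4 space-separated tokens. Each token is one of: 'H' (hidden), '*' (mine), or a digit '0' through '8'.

H H H H
H H H H
H H H H
H H * H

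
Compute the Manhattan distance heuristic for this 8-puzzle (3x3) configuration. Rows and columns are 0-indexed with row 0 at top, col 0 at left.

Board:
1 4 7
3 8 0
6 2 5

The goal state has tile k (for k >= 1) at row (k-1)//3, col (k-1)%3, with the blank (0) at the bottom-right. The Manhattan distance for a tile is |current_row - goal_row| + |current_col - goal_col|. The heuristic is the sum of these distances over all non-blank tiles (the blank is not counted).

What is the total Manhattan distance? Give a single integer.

Answer: 17

Derivation:
Tile 1: (0,0)->(0,0) = 0
Tile 4: (0,1)->(1,0) = 2
Tile 7: (0,2)->(2,0) = 4
Tile 3: (1,0)->(0,2) = 3
Tile 8: (1,1)->(2,1) = 1
Tile 6: (2,0)->(1,2) = 3
Tile 2: (2,1)->(0,1) = 2
Tile 5: (2,2)->(1,1) = 2
Sum: 0 + 2 + 4 + 3 + 1 + 3 + 2 + 2 = 17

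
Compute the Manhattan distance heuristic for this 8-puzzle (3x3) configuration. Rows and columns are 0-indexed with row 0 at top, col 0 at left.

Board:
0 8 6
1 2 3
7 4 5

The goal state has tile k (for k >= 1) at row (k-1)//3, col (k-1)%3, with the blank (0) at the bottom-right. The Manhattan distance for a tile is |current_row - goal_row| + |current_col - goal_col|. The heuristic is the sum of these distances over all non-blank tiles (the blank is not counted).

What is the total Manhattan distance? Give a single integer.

Tile 8: (0,1)->(2,1) = 2
Tile 6: (0,2)->(1,2) = 1
Tile 1: (1,0)->(0,0) = 1
Tile 2: (1,1)->(0,1) = 1
Tile 3: (1,2)->(0,2) = 1
Tile 7: (2,0)->(2,0) = 0
Tile 4: (2,1)->(1,0) = 2
Tile 5: (2,2)->(1,1) = 2
Sum: 2 + 1 + 1 + 1 + 1 + 0 + 2 + 2 = 10

Answer: 10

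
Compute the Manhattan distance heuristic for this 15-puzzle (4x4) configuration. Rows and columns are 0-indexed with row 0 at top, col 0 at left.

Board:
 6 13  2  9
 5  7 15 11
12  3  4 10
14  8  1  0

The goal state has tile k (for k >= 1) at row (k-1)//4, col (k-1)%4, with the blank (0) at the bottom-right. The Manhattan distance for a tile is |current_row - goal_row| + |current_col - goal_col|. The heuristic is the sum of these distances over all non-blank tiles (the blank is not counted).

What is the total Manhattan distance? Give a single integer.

Answer: 38

Derivation:
Tile 6: (0,0)->(1,1) = 2
Tile 13: (0,1)->(3,0) = 4
Tile 2: (0,2)->(0,1) = 1
Tile 9: (0,3)->(2,0) = 5
Tile 5: (1,0)->(1,0) = 0
Tile 7: (1,1)->(1,2) = 1
Tile 15: (1,2)->(3,2) = 2
Tile 11: (1,3)->(2,2) = 2
Tile 12: (2,0)->(2,3) = 3
Tile 3: (2,1)->(0,2) = 3
Tile 4: (2,2)->(0,3) = 3
Tile 10: (2,3)->(2,1) = 2
Tile 14: (3,0)->(3,1) = 1
Tile 8: (3,1)->(1,3) = 4
Tile 1: (3,2)->(0,0) = 5
Sum: 2 + 4 + 1 + 5 + 0 + 1 + 2 + 2 + 3 + 3 + 3 + 2 + 1 + 4 + 5 = 38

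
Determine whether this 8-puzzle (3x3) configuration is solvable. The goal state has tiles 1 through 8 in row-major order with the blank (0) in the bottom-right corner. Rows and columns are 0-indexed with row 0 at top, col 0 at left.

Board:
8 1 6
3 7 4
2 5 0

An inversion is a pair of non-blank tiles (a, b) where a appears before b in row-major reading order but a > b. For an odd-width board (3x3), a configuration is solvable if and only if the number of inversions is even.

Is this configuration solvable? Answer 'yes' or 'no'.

Inversions (pairs i<j in row-major order where tile[i] > tile[j] > 0): 16
16 is even, so the puzzle is solvable.

Answer: yes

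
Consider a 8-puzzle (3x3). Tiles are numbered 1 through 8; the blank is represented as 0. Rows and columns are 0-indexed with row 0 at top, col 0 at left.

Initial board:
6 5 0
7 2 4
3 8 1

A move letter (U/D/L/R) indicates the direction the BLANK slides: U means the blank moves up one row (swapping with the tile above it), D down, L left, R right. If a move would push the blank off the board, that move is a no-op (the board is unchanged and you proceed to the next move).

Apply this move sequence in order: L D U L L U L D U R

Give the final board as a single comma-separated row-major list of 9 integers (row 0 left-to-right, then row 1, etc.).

Answer: 6, 0, 5, 7, 2, 4, 3, 8, 1

Derivation:
After move 1 (L):
6 0 5
7 2 4
3 8 1

After move 2 (D):
6 2 5
7 0 4
3 8 1

After move 3 (U):
6 0 5
7 2 4
3 8 1

After move 4 (L):
0 6 5
7 2 4
3 8 1

After move 5 (L):
0 6 5
7 2 4
3 8 1

After move 6 (U):
0 6 5
7 2 4
3 8 1

After move 7 (L):
0 6 5
7 2 4
3 8 1

After move 8 (D):
7 6 5
0 2 4
3 8 1

After move 9 (U):
0 6 5
7 2 4
3 8 1

After move 10 (R):
6 0 5
7 2 4
3 8 1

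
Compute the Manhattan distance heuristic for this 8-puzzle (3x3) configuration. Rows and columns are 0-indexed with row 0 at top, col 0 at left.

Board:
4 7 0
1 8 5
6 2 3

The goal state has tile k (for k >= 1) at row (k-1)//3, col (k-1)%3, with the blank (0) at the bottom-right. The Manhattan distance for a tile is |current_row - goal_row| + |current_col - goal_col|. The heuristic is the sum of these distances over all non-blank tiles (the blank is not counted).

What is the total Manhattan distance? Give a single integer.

Tile 4: at (0,0), goal (1,0), distance |0-1|+|0-0| = 1
Tile 7: at (0,1), goal (2,0), distance |0-2|+|1-0| = 3
Tile 1: at (1,0), goal (0,0), distance |1-0|+|0-0| = 1
Tile 8: at (1,1), goal (2,1), distance |1-2|+|1-1| = 1
Tile 5: at (1,2), goal (1,1), distance |1-1|+|2-1| = 1
Tile 6: at (2,0), goal (1,2), distance |2-1|+|0-2| = 3
Tile 2: at (2,1), goal (0,1), distance |2-0|+|1-1| = 2
Tile 3: at (2,2), goal (0,2), distance |2-0|+|2-2| = 2
Sum: 1 + 3 + 1 + 1 + 1 + 3 + 2 + 2 = 14

Answer: 14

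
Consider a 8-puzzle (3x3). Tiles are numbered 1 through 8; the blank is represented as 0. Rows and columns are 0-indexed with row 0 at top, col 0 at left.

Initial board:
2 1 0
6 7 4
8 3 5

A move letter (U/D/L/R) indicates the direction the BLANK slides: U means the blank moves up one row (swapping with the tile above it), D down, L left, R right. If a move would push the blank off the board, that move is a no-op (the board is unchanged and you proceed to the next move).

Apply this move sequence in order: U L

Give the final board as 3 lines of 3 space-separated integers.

After move 1 (U):
2 1 0
6 7 4
8 3 5

After move 2 (L):
2 0 1
6 7 4
8 3 5

Answer: 2 0 1
6 7 4
8 3 5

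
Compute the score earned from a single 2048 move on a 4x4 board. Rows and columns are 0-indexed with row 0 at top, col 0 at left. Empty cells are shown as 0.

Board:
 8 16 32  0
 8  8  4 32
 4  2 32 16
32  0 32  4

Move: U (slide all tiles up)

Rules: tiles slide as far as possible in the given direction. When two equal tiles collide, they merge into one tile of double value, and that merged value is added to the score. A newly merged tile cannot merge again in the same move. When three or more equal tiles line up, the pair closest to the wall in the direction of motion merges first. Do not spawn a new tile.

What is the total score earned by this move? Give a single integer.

Answer: 80

Derivation:
Slide up:
col 0: [8, 8, 4, 32] -> [16, 4, 32, 0]  score +16 (running 16)
col 1: [16, 8, 2, 0] -> [16, 8, 2, 0]  score +0 (running 16)
col 2: [32, 4, 32, 32] -> [32, 4, 64, 0]  score +64 (running 80)
col 3: [0, 32, 16, 4] -> [32, 16, 4, 0]  score +0 (running 80)
Board after move:
16 16 32 32
 4  8  4 16
32  2 64  4
 0  0  0  0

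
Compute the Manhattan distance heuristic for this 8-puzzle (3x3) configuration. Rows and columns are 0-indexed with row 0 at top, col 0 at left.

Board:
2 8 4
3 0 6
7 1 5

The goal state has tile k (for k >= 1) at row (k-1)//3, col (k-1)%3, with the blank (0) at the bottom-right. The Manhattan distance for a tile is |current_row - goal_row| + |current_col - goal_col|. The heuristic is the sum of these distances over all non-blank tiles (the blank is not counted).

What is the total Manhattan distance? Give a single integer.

Tile 2: (0,0)->(0,1) = 1
Tile 8: (0,1)->(2,1) = 2
Tile 4: (0,2)->(1,0) = 3
Tile 3: (1,0)->(0,2) = 3
Tile 6: (1,2)->(1,2) = 0
Tile 7: (2,0)->(2,0) = 0
Tile 1: (2,1)->(0,0) = 3
Tile 5: (2,2)->(1,1) = 2
Sum: 1 + 2 + 3 + 3 + 0 + 0 + 3 + 2 = 14

Answer: 14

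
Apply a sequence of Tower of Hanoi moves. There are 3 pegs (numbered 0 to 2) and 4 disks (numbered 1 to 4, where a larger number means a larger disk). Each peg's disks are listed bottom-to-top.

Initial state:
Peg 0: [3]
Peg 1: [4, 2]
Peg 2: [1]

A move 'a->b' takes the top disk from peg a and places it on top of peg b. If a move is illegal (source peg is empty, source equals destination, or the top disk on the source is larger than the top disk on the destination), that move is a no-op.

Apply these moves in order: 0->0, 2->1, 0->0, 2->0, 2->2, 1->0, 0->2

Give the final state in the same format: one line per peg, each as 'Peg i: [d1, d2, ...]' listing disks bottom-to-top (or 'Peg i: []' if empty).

Answer: Peg 0: [3]
Peg 1: [4, 2]
Peg 2: [1]

Derivation:
After move 1 (0->0):
Peg 0: [3]
Peg 1: [4, 2]
Peg 2: [1]

After move 2 (2->1):
Peg 0: [3]
Peg 1: [4, 2, 1]
Peg 2: []

After move 3 (0->0):
Peg 0: [3]
Peg 1: [4, 2, 1]
Peg 2: []

After move 4 (2->0):
Peg 0: [3]
Peg 1: [4, 2, 1]
Peg 2: []

After move 5 (2->2):
Peg 0: [3]
Peg 1: [4, 2, 1]
Peg 2: []

After move 6 (1->0):
Peg 0: [3, 1]
Peg 1: [4, 2]
Peg 2: []

After move 7 (0->2):
Peg 0: [3]
Peg 1: [4, 2]
Peg 2: [1]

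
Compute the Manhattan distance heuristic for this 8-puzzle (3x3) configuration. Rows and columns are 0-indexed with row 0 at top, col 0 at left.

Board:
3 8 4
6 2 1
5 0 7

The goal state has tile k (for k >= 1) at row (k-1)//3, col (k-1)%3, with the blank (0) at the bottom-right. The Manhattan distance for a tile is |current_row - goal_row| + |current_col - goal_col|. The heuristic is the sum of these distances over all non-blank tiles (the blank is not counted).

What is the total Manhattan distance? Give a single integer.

Answer: 17

Derivation:
Tile 3: at (0,0), goal (0,2), distance |0-0|+|0-2| = 2
Tile 8: at (0,1), goal (2,1), distance |0-2|+|1-1| = 2
Tile 4: at (0,2), goal (1,0), distance |0-1|+|2-0| = 3
Tile 6: at (1,0), goal (1,2), distance |1-1|+|0-2| = 2
Tile 2: at (1,1), goal (0,1), distance |1-0|+|1-1| = 1
Tile 1: at (1,2), goal (0,0), distance |1-0|+|2-0| = 3
Tile 5: at (2,0), goal (1,1), distance |2-1|+|0-1| = 2
Tile 7: at (2,2), goal (2,0), distance |2-2|+|2-0| = 2
Sum: 2 + 2 + 3 + 2 + 1 + 3 + 2 + 2 = 17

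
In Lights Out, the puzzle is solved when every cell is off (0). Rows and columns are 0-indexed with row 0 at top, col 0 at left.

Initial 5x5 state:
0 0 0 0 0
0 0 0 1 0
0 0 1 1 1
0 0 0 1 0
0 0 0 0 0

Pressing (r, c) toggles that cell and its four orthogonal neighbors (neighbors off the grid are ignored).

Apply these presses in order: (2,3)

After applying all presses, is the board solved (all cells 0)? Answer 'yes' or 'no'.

Answer: yes

Derivation:
After press 1 at (2,3):
0 0 0 0 0
0 0 0 0 0
0 0 0 0 0
0 0 0 0 0
0 0 0 0 0

Lights still on: 0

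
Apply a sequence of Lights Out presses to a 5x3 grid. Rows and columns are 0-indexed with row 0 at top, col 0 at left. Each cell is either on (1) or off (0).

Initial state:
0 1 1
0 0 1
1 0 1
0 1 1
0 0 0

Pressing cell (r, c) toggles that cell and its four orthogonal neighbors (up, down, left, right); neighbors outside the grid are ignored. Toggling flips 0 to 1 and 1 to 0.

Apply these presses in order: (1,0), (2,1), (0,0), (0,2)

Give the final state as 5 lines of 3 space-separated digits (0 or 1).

Answer: 0 1 0
0 0 0
1 1 0
0 0 1
0 0 0

Derivation:
After press 1 at (1,0):
1 1 1
1 1 1
0 0 1
0 1 1
0 0 0

After press 2 at (2,1):
1 1 1
1 0 1
1 1 0
0 0 1
0 0 0

After press 3 at (0,0):
0 0 1
0 0 1
1 1 0
0 0 1
0 0 0

After press 4 at (0,2):
0 1 0
0 0 0
1 1 0
0 0 1
0 0 0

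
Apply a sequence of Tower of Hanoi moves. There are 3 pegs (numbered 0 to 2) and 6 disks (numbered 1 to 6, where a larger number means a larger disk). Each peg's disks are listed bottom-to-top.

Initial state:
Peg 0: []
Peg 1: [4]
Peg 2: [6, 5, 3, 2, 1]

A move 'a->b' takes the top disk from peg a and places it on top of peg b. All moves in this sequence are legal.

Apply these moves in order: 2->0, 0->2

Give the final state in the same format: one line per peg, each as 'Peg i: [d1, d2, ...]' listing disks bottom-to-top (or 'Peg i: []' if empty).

After move 1 (2->0):
Peg 0: [1]
Peg 1: [4]
Peg 2: [6, 5, 3, 2]

After move 2 (0->2):
Peg 0: []
Peg 1: [4]
Peg 2: [6, 5, 3, 2, 1]

Answer: Peg 0: []
Peg 1: [4]
Peg 2: [6, 5, 3, 2, 1]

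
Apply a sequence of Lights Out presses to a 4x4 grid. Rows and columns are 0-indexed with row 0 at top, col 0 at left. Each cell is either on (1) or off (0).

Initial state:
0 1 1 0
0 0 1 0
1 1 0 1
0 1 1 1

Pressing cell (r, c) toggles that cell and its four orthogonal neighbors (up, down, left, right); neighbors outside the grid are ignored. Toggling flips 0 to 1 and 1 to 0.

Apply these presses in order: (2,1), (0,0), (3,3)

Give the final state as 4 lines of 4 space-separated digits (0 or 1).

Answer: 1 0 1 0
1 1 1 0
0 0 1 0
0 0 0 0

Derivation:
After press 1 at (2,1):
0 1 1 0
0 1 1 0
0 0 1 1
0 0 1 1

After press 2 at (0,0):
1 0 1 0
1 1 1 0
0 0 1 1
0 0 1 1

After press 3 at (3,3):
1 0 1 0
1 1 1 0
0 0 1 0
0 0 0 0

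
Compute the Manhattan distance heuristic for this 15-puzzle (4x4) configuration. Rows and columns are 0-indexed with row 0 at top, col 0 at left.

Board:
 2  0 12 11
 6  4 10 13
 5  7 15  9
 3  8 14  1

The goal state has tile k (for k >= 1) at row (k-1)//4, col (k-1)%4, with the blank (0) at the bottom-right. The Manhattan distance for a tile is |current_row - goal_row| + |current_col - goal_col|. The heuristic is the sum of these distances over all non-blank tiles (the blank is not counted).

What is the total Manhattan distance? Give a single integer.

Answer: 41

Derivation:
Tile 2: at (0,0), goal (0,1), distance |0-0|+|0-1| = 1
Tile 12: at (0,2), goal (2,3), distance |0-2|+|2-3| = 3
Tile 11: at (0,3), goal (2,2), distance |0-2|+|3-2| = 3
Tile 6: at (1,0), goal (1,1), distance |1-1|+|0-1| = 1
Tile 4: at (1,1), goal (0,3), distance |1-0|+|1-3| = 3
Tile 10: at (1,2), goal (2,1), distance |1-2|+|2-1| = 2
Tile 13: at (1,3), goal (3,0), distance |1-3|+|3-0| = 5
Tile 5: at (2,0), goal (1,0), distance |2-1|+|0-0| = 1
Tile 7: at (2,1), goal (1,2), distance |2-1|+|1-2| = 2
Tile 15: at (2,2), goal (3,2), distance |2-3|+|2-2| = 1
Tile 9: at (2,3), goal (2,0), distance |2-2|+|3-0| = 3
Tile 3: at (3,0), goal (0,2), distance |3-0|+|0-2| = 5
Tile 8: at (3,1), goal (1,3), distance |3-1|+|1-3| = 4
Tile 14: at (3,2), goal (3,1), distance |3-3|+|2-1| = 1
Tile 1: at (3,3), goal (0,0), distance |3-0|+|3-0| = 6
Sum: 1 + 3 + 3 + 1 + 3 + 2 + 5 + 1 + 2 + 1 + 3 + 5 + 4 + 1 + 6 = 41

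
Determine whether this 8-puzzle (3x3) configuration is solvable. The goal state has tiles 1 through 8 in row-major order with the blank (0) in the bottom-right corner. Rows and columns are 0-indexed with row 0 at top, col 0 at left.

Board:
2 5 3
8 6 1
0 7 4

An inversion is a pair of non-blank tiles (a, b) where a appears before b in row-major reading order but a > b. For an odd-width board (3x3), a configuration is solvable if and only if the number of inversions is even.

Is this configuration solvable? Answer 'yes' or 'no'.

Inversions (pairs i<j in row-major order where tile[i] > tile[j] > 0): 12
12 is even, so the puzzle is solvable.

Answer: yes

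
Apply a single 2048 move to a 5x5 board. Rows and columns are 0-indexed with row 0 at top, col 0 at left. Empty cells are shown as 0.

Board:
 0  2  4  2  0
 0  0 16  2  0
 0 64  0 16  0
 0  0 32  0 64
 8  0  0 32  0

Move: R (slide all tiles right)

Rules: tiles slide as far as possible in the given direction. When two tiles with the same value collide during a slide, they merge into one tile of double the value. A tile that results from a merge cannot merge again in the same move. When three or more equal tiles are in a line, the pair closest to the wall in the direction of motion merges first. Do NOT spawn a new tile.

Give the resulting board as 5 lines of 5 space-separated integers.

Answer:  0  0  2  4  2
 0  0  0 16  2
 0  0  0 64 16
 0  0  0 32 64
 0  0  0  8 32

Derivation:
Slide right:
row 0: [0, 2, 4, 2, 0] -> [0, 0, 2, 4, 2]
row 1: [0, 0, 16, 2, 0] -> [0, 0, 0, 16, 2]
row 2: [0, 64, 0, 16, 0] -> [0, 0, 0, 64, 16]
row 3: [0, 0, 32, 0, 64] -> [0, 0, 0, 32, 64]
row 4: [8, 0, 0, 32, 0] -> [0, 0, 0, 8, 32]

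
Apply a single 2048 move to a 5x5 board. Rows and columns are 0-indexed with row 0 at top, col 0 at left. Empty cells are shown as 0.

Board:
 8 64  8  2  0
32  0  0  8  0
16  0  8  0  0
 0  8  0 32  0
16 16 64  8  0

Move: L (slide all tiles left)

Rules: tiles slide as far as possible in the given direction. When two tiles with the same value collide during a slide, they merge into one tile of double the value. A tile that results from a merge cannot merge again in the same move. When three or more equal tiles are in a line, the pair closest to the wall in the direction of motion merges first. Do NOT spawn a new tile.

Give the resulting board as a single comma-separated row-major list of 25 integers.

Answer: 8, 64, 8, 2, 0, 32, 8, 0, 0, 0, 16, 8, 0, 0, 0, 8, 32, 0, 0, 0, 32, 64, 8, 0, 0

Derivation:
Slide left:
row 0: [8, 64, 8, 2, 0] -> [8, 64, 8, 2, 0]
row 1: [32, 0, 0, 8, 0] -> [32, 8, 0, 0, 0]
row 2: [16, 0, 8, 0, 0] -> [16, 8, 0, 0, 0]
row 3: [0, 8, 0, 32, 0] -> [8, 32, 0, 0, 0]
row 4: [16, 16, 64, 8, 0] -> [32, 64, 8, 0, 0]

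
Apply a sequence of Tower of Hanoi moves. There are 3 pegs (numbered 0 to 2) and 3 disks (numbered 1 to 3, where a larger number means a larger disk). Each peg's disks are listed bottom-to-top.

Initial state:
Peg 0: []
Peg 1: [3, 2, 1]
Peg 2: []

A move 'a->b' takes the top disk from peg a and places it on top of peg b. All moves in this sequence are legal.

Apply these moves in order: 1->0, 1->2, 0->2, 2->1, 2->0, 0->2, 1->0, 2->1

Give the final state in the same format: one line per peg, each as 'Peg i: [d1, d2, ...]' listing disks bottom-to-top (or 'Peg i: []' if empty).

Answer: Peg 0: [1]
Peg 1: [3, 2]
Peg 2: []

Derivation:
After move 1 (1->0):
Peg 0: [1]
Peg 1: [3, 2]
Peg 2: []

After move 2 (1->2):
Peg 0: [1]
Peg 1: [3]
Peg 2: [2]

After move 3 (0->2):
Peg 0: []
Peg 1: [3]
Peg 2: [2, 1]

After move 4 (2->1):
Peg 0: []
Peg 1: [3, 1]
Peg 2: [2]

After move 5 (2->0):
Peg 0: [2]
Peg 1: [3, 1]
Peg 2: []

After move 6 (0->2):
Peg 0: []
Peg 1: [3, 1]
Peg 2: [2]

After move 7 (1->0):
Peg 0: [1]
Peg 1: [3]
Peg 2: [2]

After move 8 (2->1):
Peg 0: [1]
Peg 1: [3, 2]
Peg 2: []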